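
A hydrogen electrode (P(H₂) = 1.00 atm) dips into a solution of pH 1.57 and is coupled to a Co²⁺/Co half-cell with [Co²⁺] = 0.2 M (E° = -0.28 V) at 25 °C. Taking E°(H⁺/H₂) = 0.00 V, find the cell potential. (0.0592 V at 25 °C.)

The hydrogen couple is the cathode, so E°_cell = 0.28 V; n = 2.
[H⁺] = 10^(−1.57) = 0.027 M, and Q = [Co²⁺]·P(H₂) / [H⁺]^2 = 276.
E = E° − (0.0592/2) log Q = 0.28 − (0.0592/2)(2.441) = 0.208 V.

0.21 V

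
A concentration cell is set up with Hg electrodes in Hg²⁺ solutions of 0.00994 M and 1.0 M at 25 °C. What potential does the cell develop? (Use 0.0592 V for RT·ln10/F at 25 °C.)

Both half-cells are Hg²⁺/Hg, so E°_cell = 0. The concentrated side is the cathode; the cell reaction moves Hg²⁺ from high to low concentration with n = 2.
Q = [Hg²⁺]_dilute/[Hg²⁺]_conc = 0.00994/1.0 = 0.00994.
E = 0 − (0.0592/2) log Q = −(0.0592/2)(-2.003) = 0.0593 V.

0.059 V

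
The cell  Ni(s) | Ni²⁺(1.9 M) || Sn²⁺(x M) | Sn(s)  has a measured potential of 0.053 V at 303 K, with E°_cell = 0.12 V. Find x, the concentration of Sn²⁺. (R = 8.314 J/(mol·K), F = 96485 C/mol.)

0.011 M

From the Nernst equation, ln Q = nF(E° − E)/RT = 2×96485×(0.12 − 0.053)/(8.314×303) = 5.132, so Q = 169.
With Q = [Ni²⁺]/[Sn²⁺] and the known concentrations, [Sn²⁺] in the denominator gives [Sn²⁺] = 0.011 M.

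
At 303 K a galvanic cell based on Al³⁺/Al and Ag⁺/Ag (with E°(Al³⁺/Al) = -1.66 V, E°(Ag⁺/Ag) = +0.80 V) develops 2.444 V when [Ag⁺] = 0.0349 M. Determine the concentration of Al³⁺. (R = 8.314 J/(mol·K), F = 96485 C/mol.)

2.7 × 10^-4 M

From the Nernst equation, ln Q = nF(E° − E)/RT = 3×96485×(2.46 − 2.444)/(8.314×303) = 1.838, so Q = 6.29.
With Q = [Al³⁺]/[Ag⁺]^3 and the known concentrations, [Al³⁺] in the numerator gives [Al³⁺] = 2.7 × 10^-4 M.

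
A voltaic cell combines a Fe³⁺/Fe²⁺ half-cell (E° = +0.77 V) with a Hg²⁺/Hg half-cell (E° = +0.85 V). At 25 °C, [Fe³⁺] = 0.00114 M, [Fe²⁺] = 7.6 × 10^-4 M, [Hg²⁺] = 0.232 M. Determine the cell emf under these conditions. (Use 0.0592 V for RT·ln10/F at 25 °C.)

The Hg²⁺/Hg couple has the higher reduction potential and acts as the cathode, so E°_cell = +0.85 − (+0.77) = 0.08 V.
Balancing electrons gives n = 2; the reaction quotient is Q = [Fe³⁺]^2/([Fe²⁺]^2·[Hg²⁺]) = 9.70.
At 25 °C, E = E° − (0.0592/n) log Q = 0.08 − (0.0592/2)(0.987) = 0.080 − 0.029 = 0.051 V.

0.051 V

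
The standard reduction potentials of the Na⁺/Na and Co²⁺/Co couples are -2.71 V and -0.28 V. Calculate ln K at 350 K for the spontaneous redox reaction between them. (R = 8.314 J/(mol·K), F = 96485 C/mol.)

ln K = 161.1

E°_cell = -0.28 − (-2.71) = 2.43 V, with n = 2 electrons transferred.
At equilibrium E = 0, so the Nernst equation gives ln K = nFE°/RT = (2)(96485)(2.43)/((8.314)(350)) = 161.15.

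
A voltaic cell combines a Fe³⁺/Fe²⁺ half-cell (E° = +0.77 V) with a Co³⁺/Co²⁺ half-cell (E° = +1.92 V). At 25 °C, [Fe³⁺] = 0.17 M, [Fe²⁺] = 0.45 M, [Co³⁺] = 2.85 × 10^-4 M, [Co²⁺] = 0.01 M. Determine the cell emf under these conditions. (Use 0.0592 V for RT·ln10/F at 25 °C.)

1.08 V

The Co³⁺/Co²⁺ couple has the higher reduction potential and acts as the cathode, so E°_cell = +1.92 − (+0.77) = 1.15 V.
Balancing electrons gives n = 1; the reaction quotient is Q = [Fe³⁺]·[Co²⁺]/([Fe²⁺]·[Co³⁺]) = 13.3.
At 25 °C, E = E° − (0.0592/n) log Q = 1.15 − (0.0592/1)(1.122) = 1.150 − 0.066 = 1.084 V.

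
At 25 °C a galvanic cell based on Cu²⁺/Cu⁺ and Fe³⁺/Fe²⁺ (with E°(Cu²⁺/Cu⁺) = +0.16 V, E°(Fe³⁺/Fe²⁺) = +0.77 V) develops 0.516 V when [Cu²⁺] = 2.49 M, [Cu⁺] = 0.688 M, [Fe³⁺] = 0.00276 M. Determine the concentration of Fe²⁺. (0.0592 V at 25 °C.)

0.03 M

From the Nernst equation, log Q = n(E° − E)/0.0592 = 1(0.61 − 0.516)/0.0592 = 1.588, so Q = 38.7.
With Q = [Cu²⁺]·[Fe²⁺]/([Cu⁺]·[Fe³⁺]) and the known concentrations, [Fe²⁺] in the numerator gives [Fe²⁺] = 0.03 M.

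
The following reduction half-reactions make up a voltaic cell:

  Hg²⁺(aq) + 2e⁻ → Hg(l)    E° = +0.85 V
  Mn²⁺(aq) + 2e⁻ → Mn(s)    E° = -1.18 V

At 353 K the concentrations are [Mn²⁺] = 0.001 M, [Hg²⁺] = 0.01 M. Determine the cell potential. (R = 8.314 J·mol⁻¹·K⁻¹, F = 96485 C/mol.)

2.07 V

The Hg²⁺/Hg couple has the higher reduction potential and acts as the cathode, so E°_cell = +0.85 − (-1.18) = 2.03 V.
Balancing electrons gives n = 2; the reaction quotient is Q = [Mn²⁺]/[Hg²⁺] = 0.100.
E = E° − (RT/nF) ln Q = 2.03 − (8.314×353)/(2×96485) × (-2.303) = 2.030 + 0.035 = 2.065 V.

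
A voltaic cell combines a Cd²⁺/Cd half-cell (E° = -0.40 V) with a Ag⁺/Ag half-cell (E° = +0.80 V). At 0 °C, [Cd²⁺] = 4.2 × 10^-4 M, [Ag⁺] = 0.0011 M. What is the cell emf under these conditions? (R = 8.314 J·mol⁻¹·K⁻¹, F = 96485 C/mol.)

The Ag⁺/Ag couple has the higher reduction potential and acts as the cathode, so E°_cell = +0.80 − (-0.40) = 1.20 V.
Balancing electrons gives n = 2; the reaction quotient is Q = [Cd²⁺]/[Ag⁺]^2 = 347.
E = E° − (RT/nF) ln Q = 1.20 − (8.314×273)/(2×96485) × (5.850) = 1.200 − 0.069 = 1.131 V.

1.13 V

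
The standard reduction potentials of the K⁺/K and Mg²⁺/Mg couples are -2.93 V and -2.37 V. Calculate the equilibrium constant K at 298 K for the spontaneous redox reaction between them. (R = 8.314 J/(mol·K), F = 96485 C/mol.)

8.8 × 10^18

E°_cell = -2.37 − (-2.93) = 0.56 V, with n = 2 electrons transferred.
At equilibrium E = 0, so the Nernst equation gives ln K = nFE°/RT = (2)(96485)(0.56)/((8.314)(298)) = 43.62.
K = e^43.62 = 8.8 × 10^18.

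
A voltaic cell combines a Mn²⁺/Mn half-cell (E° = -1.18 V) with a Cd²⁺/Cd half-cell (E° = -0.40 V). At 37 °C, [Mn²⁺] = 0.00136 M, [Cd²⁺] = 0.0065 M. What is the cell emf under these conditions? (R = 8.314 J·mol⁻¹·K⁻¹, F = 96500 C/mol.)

The Cd²⁺/Cd couple has the higher reduction potential and acts as the cathode, so E°_cell = -0.40 − (-1.18) = 0.78 V.
Balancing electrons gives n = 2; the reaction quotient is Q = [Mn²⁺]/[Cd²⁺] = 0.209.
E = E° − (RT/nF) ln Q = 0.78 − (8.314×310)/(2×96500) × (-1.564) = 0.780 + 0.021 = 0.801 V.

0.801 V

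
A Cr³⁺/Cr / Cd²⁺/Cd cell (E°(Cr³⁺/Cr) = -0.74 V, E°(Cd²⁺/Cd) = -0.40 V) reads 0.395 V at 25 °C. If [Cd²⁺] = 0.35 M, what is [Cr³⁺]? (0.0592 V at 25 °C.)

3.4 × 10^-4 M

From the Nernst equation, log Q = n(E° − E)/0.0592 = 6(0.34 − 0.395)/0.0592 = -5.574, so Q = 2.66 × 10^-6.
With Q = [Cr³⁺]^2/[Cd²⁺]^3 and the known concentrations, [Cr³⁺]^2 in the numerator gives [Cr³⁺] = 3.4 × 10^-4 M.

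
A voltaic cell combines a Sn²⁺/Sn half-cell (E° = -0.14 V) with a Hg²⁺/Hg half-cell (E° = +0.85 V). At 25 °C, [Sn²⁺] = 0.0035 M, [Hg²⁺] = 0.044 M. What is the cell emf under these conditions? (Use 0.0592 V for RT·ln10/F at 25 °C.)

1.02 V

The Hg²⁺/Hg couple has the higher reduction potential and acts as the cathode, so E°_cell = +0.85 − (-0.14) = 0.99 V.
Balancing electrons gives n = 2; the reaction quotient is Q = [Sn²⁺]/[Hg²⁺] = 0.0795.
At 25 °C, E = E° − (0.0592/n) log Q = 0.99 − (0.0592/2)(-1.099) = 0.990 + 0.033 = 1.023 V.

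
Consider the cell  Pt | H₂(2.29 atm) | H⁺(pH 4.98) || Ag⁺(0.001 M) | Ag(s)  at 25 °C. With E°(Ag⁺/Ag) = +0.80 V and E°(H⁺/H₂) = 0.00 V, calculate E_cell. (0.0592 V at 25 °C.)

0.93 V

The Ag⁺/Ag couple is the cathode, so E°_cell = 0.80 V; n = 2.
[H⁺] = 10^(−4.98) = 1 × 10^-5 M, and Q = [H⁺]^2 / ([Ag⁺]^2·P(H₂)) = 4.79 × 10^-5.
E = E° − (0.0592/2) log Q = 0.80 − (0.0592/2)(-4.320) = 0.928 V.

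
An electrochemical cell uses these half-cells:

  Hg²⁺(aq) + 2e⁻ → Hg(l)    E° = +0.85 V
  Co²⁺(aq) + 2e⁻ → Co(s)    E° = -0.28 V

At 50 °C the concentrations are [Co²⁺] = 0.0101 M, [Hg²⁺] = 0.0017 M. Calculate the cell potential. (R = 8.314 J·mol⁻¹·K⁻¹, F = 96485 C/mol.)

1.11 V

The Hg²⁺/Hg couple has the higher reduction potential and acts as the cathode, so E°_cell = +0.85 − (-0.28) = 1.13 V.
Balancing electrons gives n = 2; the reaction quotient is Q = [Co²⁺]/[Hg²⁺] = 5.94.
E = E° − (RT/nF) ln Q = 1.13 − (8.314×323)/(2×96485) × (1.782) = 1.130 − 0.025 = 1.105 V.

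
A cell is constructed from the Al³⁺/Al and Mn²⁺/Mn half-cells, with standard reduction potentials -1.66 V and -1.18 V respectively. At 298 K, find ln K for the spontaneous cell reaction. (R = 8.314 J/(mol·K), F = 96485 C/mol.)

E°_cell = -1.18 − (-1.66) = 0.48 V, with n = 6 electrons transferred.
At equilibrium E = 0, so the Nernst equation gives ln K = nFE°/RT = (6)(96485)(0.48)/((8.314)(298)) = 112.16.

ln K = 112.2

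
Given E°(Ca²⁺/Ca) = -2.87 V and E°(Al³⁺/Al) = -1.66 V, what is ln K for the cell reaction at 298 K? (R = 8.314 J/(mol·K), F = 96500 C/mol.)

E°_cell = -1.66 − (-2.87) = 1.21 V, with n = 6 electrons transferred.
At equilibrium E = 0, so the Nernst equation gives ln K = nFE°/RT = (6)(96500)(1.21)/((8.314)(298)) = 282.77.

ln K = 282.8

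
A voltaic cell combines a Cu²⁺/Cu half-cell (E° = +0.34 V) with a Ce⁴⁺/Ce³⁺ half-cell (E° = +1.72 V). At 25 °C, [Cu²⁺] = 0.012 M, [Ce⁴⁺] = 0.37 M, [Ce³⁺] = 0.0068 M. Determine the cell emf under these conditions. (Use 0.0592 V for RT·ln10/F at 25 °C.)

The Ce⁴⁺/Ce³⁺ couple has the higher reduction potential and acts as the cathode, so E°_cell = +1.72 − (+0.34) = 1.38 V.
Balancing electrons gives n = 2; the reaction quotient is Q = [Cu²⁺]·[Ce³⁺]^2/[Ce⁴⁺]^2 = 4.05 × 10^-6.
At 25 °C, E = E° − (0.0592/n) log Q = 1.38 − (0.0592/2)(-5.392) = 1.380 + 0.160 = 1.540 V.

1.54 V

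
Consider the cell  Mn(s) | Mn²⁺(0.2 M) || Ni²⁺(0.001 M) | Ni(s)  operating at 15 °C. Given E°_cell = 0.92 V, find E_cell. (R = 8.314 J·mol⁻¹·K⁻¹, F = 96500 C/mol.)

0.854 V

Balancing electrons gives n = 2; the reaction quotient is Q = [Mn²⁺]/[Ni²⁺] = 200.
E = E° − (RT/nF) ln Q = 0.92 − (8.314×288)/(2×96500) × (5.298) = 0.920 − 0.066 = 0.854 V.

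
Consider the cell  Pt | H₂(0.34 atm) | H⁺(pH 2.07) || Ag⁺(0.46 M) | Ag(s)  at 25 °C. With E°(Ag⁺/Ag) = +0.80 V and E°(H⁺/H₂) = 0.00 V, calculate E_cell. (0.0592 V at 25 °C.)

0.89 V

The Ag⁺/Ag couple is the cathode, so E°_cell = 0.80 V; n = 2.
[H⁺] = 10^(−2.07) = 0.0085 M, and Q = [H⁺]^2 / ([Ag⁺]^2·P(H₂)) = 0.00101.
E = E° − (0.0592/2) log Q = 0.80 − (0.0592/2)(-2.997) = 0.889 V.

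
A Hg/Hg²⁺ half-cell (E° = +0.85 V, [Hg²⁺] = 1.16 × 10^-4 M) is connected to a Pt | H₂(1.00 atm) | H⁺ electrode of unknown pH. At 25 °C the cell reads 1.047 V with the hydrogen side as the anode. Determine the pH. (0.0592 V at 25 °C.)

pH = 5.30

E°_cell = 0.85 V and n = 2.
log Q = n(E° − E)/0.0592 = 2×(0.85 − 1.047)/0.0592 = -6.655.
With Q = [H⁺]^2 / ([Hg²⁺]·P(H₂)), solving for [H⁺] gives log[H⁺] = -5.295, so pH = 5.30.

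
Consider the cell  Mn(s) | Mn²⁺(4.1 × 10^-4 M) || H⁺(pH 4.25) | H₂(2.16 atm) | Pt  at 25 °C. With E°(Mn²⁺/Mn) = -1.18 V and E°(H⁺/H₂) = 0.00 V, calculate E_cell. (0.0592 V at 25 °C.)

1.02 V

The hydrogen couple is the cathode, so E°_cell = 1.18 V; n = 2.
[H⁺] = 10^(−4.25) = 5.6 × 10^-5 M, and Q = [Mn²⁺]·P(H₂) / [H⁺]^2 = 2.8 × 10^5.
E = E° − (0.0592/2) log Q = 1.18 − (0.0592/2)(5.447) = 1.019 V.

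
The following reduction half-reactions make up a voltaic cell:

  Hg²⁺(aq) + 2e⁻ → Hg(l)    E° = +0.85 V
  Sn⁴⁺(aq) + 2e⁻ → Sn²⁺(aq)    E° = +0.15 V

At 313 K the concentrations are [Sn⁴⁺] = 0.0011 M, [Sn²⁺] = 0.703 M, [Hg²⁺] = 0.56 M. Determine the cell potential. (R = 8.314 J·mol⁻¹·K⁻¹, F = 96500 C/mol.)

0.779 V

The Hg²⁺/Hg couple has the higher reduction potential and acts as the cathode, so E°_cell = +0.85 − (+0.15) = 0.70 V.
Balancing electrons gives n = 2; the reaction quotient is Q = [Sn⁴⁺]/([Sn²⁺]·[Hg²⁺]) = 0.00279.
E = E° − (RT/nF) ln Q = 0.70 − (8.314×313)/(2×96500) × (-5.880) = 0.700 + 0.079 = 0.779 V.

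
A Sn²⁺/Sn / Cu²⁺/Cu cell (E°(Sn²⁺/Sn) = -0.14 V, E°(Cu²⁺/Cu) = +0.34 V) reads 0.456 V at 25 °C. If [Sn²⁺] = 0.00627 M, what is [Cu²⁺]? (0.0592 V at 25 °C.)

From the Nernst equation, log Q = n(E° − E)/0.0592 = 2(0.48 − 0.456)/0.0592 = 0.811, so Q = 6.47.
With Q = [Sn²⁺]/[Cu²⁺] and the known concentrations, [Cu²⁺] in the denominator gives [Cu²⁺] = 9.7 × 10^-4 M.

9.7 × 10^-4 M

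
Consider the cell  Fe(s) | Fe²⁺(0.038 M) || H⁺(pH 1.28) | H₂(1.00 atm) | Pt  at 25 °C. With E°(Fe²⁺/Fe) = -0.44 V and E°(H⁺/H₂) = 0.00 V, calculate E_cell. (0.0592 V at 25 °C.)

The hydrogen couple is the cathode, so E°_cell = 0.44 V; n = 2.
[H⁺] = 10^(−1.28) = 0.052 M, and Q = [Fe²⁺]·P(H₂) / [H⁺]^2 = 13.8.
E = E° − (0.0592/2) log Q = 0.44 − (0.0592/2)(1.140) = 0.406 V.

0.41 V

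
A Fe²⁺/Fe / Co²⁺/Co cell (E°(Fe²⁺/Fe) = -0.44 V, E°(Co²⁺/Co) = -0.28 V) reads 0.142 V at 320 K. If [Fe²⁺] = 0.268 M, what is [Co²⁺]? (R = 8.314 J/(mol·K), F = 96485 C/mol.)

0.073 M

From the Nernst equation, ln Q = nF(E° − E)/RT = 2×96485×(0.16 − 0.142)/(8.314×320) = 1.306, so Q = 3.69.
With Q = [Fe²⁺]/[Co²⁺] and the known concentrations, [Co²⁺] in the denominator gives [Co²⁺] = 0.073 M.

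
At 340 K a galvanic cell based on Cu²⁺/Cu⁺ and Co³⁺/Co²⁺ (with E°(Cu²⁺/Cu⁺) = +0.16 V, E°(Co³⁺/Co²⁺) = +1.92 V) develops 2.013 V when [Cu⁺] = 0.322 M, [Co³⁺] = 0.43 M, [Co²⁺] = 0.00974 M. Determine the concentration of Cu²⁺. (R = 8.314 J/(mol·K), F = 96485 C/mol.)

0.0025 M

From the Nernst equation, ln Q = nF(E° − E)/RT = 1×96485×(1.76 − 2.013)/(8.314×340) = -8.636, so Q = 1.78 × 10^-4.
With Q = [Cu²⁺]·[Co²⁺]/([Cu⁺]·[Co³⁺]) and the known concentrations, [Cu²⁺] in the numerator gives [Cu²⁺] = 0.0025 M.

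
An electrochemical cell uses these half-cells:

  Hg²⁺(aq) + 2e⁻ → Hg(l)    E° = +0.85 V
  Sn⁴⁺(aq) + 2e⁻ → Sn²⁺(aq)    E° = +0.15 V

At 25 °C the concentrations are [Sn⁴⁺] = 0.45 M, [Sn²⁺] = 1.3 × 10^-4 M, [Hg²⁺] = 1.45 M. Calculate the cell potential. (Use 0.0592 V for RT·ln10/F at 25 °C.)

The Hg²⁺/Hg couple has the higher reduction potential and acts as the cathode, so E°_cell = +0.85 − (+0.15) = 0.70 V.
Balancing electrons gives n = 2; the reaction quotient is Q = [Sn⁴⁺]/([Sn²⁺]·[Hg²⁺]) = 2390.
At 25 °C, E = E° − (0.0592/n) log Q = 0.70 − (0.0592/2)(3.378) = 0.700 − 0.100 = 0.600 V.

0.600 V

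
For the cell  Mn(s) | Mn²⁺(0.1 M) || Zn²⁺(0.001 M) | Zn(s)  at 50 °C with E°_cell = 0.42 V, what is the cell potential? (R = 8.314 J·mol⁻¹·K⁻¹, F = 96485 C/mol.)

0.356 V

Balancing electrons gives n = 2; the reaction quotient is Q = [Mn²⁺]/[Zn²⁺] = 100.
E = E° − (RT/nF) ln Q = 0.42 − (8.314×323)/(2×96485) × (4.605) = 0.420 − 0.064 = 0.356 V.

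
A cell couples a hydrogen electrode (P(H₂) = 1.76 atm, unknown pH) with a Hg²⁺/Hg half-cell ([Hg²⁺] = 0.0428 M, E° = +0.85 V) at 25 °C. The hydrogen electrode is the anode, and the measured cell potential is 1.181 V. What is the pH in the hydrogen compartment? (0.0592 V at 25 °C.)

pH = 6.15

E°_cell = 0.85 V and n = 2.
log Q = n(E° − E)/0.0592 = 2×(0.85 − 1.181)/0.0592 = -11.182.
With Q = [H⁺]^2 / ([Hg²⁺]·P(H₂)), solving for [H⁺] gives log[H⁺] = -6.153, so pH = 6.15.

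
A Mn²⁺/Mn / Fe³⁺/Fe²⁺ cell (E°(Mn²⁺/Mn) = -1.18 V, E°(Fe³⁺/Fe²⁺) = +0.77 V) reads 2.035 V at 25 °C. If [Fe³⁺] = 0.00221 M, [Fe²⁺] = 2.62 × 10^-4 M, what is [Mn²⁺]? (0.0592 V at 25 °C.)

From the Nernst equation, log Q = n(E° − E)/0.0592 = 2(1.95 − 2.035)/0.0592 = -2.872, so Q = 0.00134.
With Q = [Mn²⁺]·[Fe²⁺]^2/[Fe³⁺]^2 and the known concentrations, [Mn²⁺] in the numerator gives [Mn²⁺] = 0.096 M.

0.096 M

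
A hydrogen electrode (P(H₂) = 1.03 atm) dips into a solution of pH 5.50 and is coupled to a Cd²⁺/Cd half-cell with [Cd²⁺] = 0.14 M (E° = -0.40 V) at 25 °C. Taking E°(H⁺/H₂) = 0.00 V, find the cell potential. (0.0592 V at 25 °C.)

The hydrogen couple is the cathode, so E°_cell = 0.40 V; n = 2.
[H⁺] = 10^(−5.50) = 3.2 × 10^-6 M, and Q = [Cd²⁺]·P(H₂) / [H⁺]^2 = 1.44 × 10^10.
E = E° − (0.0592/2) log Q = 0.40 − (0.0592/2)(10.159) = 0.099 V.

0.099 V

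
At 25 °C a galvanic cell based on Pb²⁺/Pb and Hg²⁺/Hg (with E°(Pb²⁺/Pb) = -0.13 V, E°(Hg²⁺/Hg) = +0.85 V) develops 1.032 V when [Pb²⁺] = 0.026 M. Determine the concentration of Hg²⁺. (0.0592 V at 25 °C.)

From the Nernst equation, log Q = n(E° − E)/0.0592 = 2(0.98 − 1.032)/0.0592 = -1.757, so Q = 0.0175.
With Q = [Pb²⁺]/[Hg²⁺] and the known concentrations, [Hg²⁺] in the denominator gives [Hg²⁺] = 1.5 M.

1.5 M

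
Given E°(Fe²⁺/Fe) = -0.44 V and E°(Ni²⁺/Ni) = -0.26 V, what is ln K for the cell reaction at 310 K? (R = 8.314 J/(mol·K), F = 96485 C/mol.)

E°_cell = -0.26 − (-0.44) = 0.18 V, with n = 2 electrons transferred.
At equilibrium E = 0, so the Nernst equation gives ln K = nFE°/RT = (2)(96485)(0.18)/((8.314)(310)) = 13.48.

ln K = 13.5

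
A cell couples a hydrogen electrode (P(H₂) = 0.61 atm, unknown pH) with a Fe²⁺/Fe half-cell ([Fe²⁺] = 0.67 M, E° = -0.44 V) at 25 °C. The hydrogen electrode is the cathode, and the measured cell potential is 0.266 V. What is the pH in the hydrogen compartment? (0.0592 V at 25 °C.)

E°_cell = 0.44 V and n = 2.
log Q = n(E° − E)/0.0592 = 2×(0.44 − 0.266)/0.0592 = 5.878.
With Q = [Fe²⁺]·P(H₂) / [H⁺]^2, solving for [H⁺] gives log[H⁺] = -3.133, so pH = 3.13.

pH = 3.13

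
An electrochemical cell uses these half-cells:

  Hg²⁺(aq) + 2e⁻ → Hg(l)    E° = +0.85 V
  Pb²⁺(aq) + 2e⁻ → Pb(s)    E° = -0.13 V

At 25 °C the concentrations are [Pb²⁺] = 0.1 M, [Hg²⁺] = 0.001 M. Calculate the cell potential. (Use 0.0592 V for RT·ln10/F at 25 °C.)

0.921 V

The Hg²⁺/Hg couple has the higher reduction potential and acts as the cathode, so E°_cell = +0.85 − (-0.13) = 0.98 V.
Balancing electrons gives n = 2; the reaction quotient is Q = [Pb²⁺]/[Hg²⁺] = 100.
At 25 °C, E = E° − (0.0592/n) log Q = 0.98 − (0.0592/2)(2.000) = 0.980 − 0.059 = 0.921 V.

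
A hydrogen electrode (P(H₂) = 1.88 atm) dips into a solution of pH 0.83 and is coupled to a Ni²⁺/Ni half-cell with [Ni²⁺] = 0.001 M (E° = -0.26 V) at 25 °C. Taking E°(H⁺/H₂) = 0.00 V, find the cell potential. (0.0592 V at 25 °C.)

0.29 V

The hydrogen couple is the cathode, so E°_cell = 0.26 V; n = 2.
[H⁺] = 10^(−0.83) = 0.15 M, and Q = [Ni²⁺]·P(H₂) / [H⁺]^2 = 0.0859.
E = E° − (0.0592/2) log Q = 0.26 − (0.0592/2)(-1.066) = 0.292 V.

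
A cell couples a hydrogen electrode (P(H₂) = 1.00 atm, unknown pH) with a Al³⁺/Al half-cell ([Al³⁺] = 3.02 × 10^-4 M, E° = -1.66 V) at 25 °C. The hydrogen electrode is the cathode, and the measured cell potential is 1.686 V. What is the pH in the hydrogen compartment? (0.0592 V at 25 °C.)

pH = 0.73

E°_cell = 1.66 V and n = 6.
log Q = n(E° − E)/0.0592 = 6×(1.66 − 1.686)/0.0592 = -2.635.
With Q = [Al³⁺]^2·P(H₂)^3 / [H⁺]^6, solving for [H⁺] gives log[H⁺] = -0.734, so pH = 0.73.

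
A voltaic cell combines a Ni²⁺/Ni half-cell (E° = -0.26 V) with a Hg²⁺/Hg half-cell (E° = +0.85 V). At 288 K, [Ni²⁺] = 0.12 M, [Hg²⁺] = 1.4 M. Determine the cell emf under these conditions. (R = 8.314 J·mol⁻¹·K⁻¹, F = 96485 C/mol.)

1.14 V

The Hg²⁺/Hg couple has the higher reduction potential and acts as the cathode, so E°_cell = +0.85 − (-0.26) = 1.11 V.
Balancing electrons gives n = 2; the reaction quotient is Q = [Ni²⁺]/[Hg²⁺] = 0.0857.
E = E° − (RT/nF) ln Q = 1.11 − (8.314×288)/(2×96485) × (-2.457) = 1.110 + 0.030 = 1.140 V.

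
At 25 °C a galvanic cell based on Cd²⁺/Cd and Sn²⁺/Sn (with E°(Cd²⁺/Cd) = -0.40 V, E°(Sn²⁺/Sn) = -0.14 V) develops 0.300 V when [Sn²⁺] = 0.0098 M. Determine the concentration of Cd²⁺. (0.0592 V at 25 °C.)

From the Nernst equation, log Q = n(E° − E)/0.0592 = 2(0.26 − 0.300)/0.0592 = -1.351, so Q = 0.0445.
With Q = [Cd²⁺]/[Sn²⁺] and the known concentrations, [Cd²⁺] in the numerator gives [Cd²⁺] = 4.4 × 10^-4 M.

4.4 × 10^-4 M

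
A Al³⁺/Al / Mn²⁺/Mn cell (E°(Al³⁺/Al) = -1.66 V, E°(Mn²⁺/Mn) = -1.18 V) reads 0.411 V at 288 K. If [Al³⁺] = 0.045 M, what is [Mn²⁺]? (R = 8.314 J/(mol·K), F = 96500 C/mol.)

4.9 × 10^-4 M

From the Nernst equation, ln Q = nF(E° − E)/RT = 6×96500×(0.48 − 0.411)/(8.314×288) = 16.685, so Q = 1.76 × 10^7.
With Q = [Al³⁺]^2/[Mn²⁺]^3 and the known concentrations, [Mn²⁺]^3 in the denominator gives [Mn²⁺] = 4.9 × 10^-4 M.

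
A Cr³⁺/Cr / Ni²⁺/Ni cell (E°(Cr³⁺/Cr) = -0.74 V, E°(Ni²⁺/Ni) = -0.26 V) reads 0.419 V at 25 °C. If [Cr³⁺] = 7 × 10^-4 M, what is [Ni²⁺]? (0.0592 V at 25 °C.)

6.9 × 10^-5 M

From the Nernst equation, log Q = n(E° − E)/0.0592 = 6(0.48 − 0.419)/0.0592 = 6.182, so Q = 1.52 × 10^6.
With Q = [Cr³⁺]^2/[Ni²⁺]^3 and the known concentrations, [Ni²⁺]^3 in the denominator gives [Ni²⁺] = 6.9 × 10^-5 M.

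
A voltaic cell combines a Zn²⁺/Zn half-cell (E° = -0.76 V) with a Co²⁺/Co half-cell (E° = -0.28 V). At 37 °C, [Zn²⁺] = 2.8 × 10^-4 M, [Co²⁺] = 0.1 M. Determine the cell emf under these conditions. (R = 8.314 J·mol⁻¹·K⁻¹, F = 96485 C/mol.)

The Co²⁺/Co couple has the higher reduction potential and acts as the cathode, so E°_cell = -0.28 − (-0.76) = 0.48 V.
Balancing electrons gives n = 2; the reaction quotient is Q = [Zn²⁺]/[Co²⁺] = 0.00280.
E = E° − (RT/nF) ln Q = 0.48 − (8.314×310)/(2×96485) × (-5.878) = 0.480 + 0.079 = 0.559 V.

0.559 V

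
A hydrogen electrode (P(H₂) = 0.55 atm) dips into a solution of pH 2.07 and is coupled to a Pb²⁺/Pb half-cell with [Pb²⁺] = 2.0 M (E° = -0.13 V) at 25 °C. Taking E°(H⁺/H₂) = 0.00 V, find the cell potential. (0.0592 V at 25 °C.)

0.006 V

The hydrogen couple is the cathode, so E°_cell = 0.13 V; n = 2.
[H⁺] = 10^(−2.07) = 0.0085 M, and Q = [Pb²⁺]·P(H₂) / [H⁺]^2 = 1.52 × 10^4.
E = E° − (0.0592/2) log Q = 0.13 − (0.0592/2)(4.181) = 0.006 V.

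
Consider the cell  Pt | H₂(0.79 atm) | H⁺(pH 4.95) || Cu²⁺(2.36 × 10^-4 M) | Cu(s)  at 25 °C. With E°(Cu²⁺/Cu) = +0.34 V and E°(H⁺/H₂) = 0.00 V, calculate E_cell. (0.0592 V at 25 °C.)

The Cu²⁺/Cu couple is the cathode, so E°_cell = 0.34 V; n = 2.
[H⁺] = 10^(−4.95) = 1.1 × 10^-5 M, and Q = [H⁺]^2 / ([Cu²⁺]·P(H₂)) = 6.75 × 10^-7.
E = E° − (0.0592/2) log Q = 0.34 − (0.0592/2)(-6.171) = 0.523 V.

0.52 V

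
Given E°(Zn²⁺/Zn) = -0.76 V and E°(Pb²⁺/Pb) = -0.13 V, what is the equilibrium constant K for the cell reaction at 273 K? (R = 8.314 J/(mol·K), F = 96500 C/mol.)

1.8 × 10^23

E°_cell = -0.13 − (-0.76) = 0.63 V, with n = 2 electrons transferred.
At equilibrium E = 0, so the Nernst equation gives ln K = nFE°/RT = (2)(96500)(0.63)/((8.314)(273)) = 53.57.
K = e^53.57 = 1.8 × 10^23.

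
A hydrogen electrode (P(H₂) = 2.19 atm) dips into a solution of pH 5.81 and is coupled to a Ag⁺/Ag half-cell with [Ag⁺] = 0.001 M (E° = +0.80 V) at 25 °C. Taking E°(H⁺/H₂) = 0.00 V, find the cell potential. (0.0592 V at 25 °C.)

The Ag⁺/Ag couple is the cathode, so E°_cell = 0.80 V; n = 2.
[H⁺] = 10^(−5.81) = 1.5 × 10^-6 M, and Q = [H⁺]^2 / ([Ag⁺]^2·P(H₂)) = 1.1 × 10^-6.
E = E° − (0.0592/2) log Q = 0.80 − (0.0592/2)(-5.960) = 0.976 V.

0.98 V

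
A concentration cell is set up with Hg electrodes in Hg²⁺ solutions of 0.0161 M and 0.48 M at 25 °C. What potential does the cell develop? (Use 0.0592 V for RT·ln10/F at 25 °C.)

Both half-cells are Hg²⁺/Hg, so E°_cell = 0. The concentrated side is the cathode; the cell reaction moves Hg²⁺ from high to low concentration with n = 2.
Q = [Hg²⁺]_dilute/[Hg²⁺]_conc = 0.0161/0.48 = 0.0335.
E = 0 − (0.0592/2) log Q = −(0.0592/2)(-1.474) = 0.0436 V.

0.044 V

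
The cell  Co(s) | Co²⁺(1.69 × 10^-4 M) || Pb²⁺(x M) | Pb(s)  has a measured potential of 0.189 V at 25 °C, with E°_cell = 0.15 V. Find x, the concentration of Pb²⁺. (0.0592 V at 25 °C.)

0.0035 M

From the Nernst equation, log Q = n(E° − E)/0.0592 = 2(0.15 − 0.189)/0.0592 = -1.318, so Q = 0.0481.
With Q = [Co²⁺]/[Pb²⁺] and the known concentrations, [Pb²⁺] in the denominator gives [Pb²⁺] = 0.0035 M.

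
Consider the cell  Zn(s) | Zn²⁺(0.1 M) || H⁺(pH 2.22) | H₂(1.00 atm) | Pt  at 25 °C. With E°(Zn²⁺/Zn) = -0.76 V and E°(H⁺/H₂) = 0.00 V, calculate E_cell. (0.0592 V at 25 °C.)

The hydrogen couple is the cathode, so E°_cell = 0.76 V; n = 2.
[H⁺] = 10^(−2.22) = 0.0060 M, and Q = [Zn²⁺]·P(H₂) / [H⁺]^2 = 2750.
E = E° − (0.0592/2) log Q = 0.76 − (0.0592/2)(3.440) = 0.658 V.

0.66 V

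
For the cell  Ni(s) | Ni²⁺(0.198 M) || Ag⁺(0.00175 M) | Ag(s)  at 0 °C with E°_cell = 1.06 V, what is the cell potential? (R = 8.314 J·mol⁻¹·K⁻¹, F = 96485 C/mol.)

Balancing electrons gives n = 2; the reaction quotient is Q = [Ni²⁺]/[Ag⁺]^2 = 6.47 × 10^4.
E = E° − (RT/nF) ln Q = 1.06 − (8.314×273)/(2×96485) × (11.077) = 1.060 − 0.130 = 0.930 V.

0.930 V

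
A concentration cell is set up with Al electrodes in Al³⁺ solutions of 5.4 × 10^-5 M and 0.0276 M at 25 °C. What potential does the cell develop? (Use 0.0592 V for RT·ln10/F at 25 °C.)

Both half-cells are Al³⁺/Al, so E°_cell = 0. The concentrated side is the cathode; the cell reaction moves Al³⁺ from high to low concentration with n = 3.
Q = [Al³⁺]_dilute/[Al³⁺]_conc = 5.4 × 10^-5/0.0276 = 0.00196.
E = 0 − (0.0592/3) log Q = −(0.0592/3)(-2.709) = 0.0535 V.

0.053 V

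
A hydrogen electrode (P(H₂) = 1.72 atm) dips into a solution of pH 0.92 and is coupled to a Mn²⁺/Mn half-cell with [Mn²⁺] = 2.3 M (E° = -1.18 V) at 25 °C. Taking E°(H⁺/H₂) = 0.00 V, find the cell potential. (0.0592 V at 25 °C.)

The hydrogen couple is the cathode, so E°_cell = 1.18 V; n = 2.
[H⁺] = 10^(−0.92) = 0.12 M, and Q = [Mn²⁺]·P(H₂) / [H⁺]^2 = 274.
E = E° − (0.0592/2) log Q = 1.18 − (0.0592/2)(2.437) = 1.108 V.

1.11 V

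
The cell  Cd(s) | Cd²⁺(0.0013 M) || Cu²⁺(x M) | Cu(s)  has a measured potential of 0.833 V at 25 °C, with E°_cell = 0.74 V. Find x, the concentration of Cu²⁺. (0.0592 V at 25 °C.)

From the Nernst equation, log Q = n(E° − E)/0.0592 = 2(0.74 − 0.833)/0.0592 = -3.142, so Q = 7.21 × 10^-4.
With Q = [Cd²⁺]/[Cu²⁺] and the known concentrations, [Cu²⁺] in the denominator gives [Cu²⁺] = 1.8 M.

1.8 M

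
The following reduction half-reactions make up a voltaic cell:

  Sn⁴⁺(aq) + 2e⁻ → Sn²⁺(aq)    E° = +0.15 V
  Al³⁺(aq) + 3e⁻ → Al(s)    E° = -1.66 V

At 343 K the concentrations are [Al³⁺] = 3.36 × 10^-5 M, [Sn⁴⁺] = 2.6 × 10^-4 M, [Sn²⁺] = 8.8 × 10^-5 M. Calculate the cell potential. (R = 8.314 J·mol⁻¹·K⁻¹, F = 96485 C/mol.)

1.93 V

The Sn⁴⁺/Sn²⁺ couple has the higher reduction potential and acts as the cathode, so E°_cell = +0.15 − (-1.66) = 1.81 V.
Balancing electrons gives n = 6; the reaction quotient is Q = [Al³⁺]^2·[Sn²⁺]^3/[Sn⁴⁺]^3 = 4.38 × 10^-11.
E = E° − (RT/nF) ln Q = 1.81 − (8.314×343)/(6×96485) × (-23.852) = 1.810 + 0.117 = 1.927 V.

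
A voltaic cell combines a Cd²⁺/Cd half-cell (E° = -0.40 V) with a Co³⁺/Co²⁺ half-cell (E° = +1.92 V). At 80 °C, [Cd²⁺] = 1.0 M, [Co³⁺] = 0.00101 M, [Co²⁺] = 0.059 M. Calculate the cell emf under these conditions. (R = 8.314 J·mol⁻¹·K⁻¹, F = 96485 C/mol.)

2.20 V

The Co³⁺/Co²⁺ couple has the higher reduction potential and acts as the cathode, so E°_cell = +1.92 − (-0.40) = 2.32 V.
Balancing electrons gives n = 2; the reaction quotient is Q = [Cd²⁺]·[Co²⁺]^2/[Co³⁺]^2 = 3410.
E = E° − (RT/nF) ln Q = 2.32 − (8.314×353)/(2×96485) × (8.135) = 2.320 − 0.124 = 2.196 V.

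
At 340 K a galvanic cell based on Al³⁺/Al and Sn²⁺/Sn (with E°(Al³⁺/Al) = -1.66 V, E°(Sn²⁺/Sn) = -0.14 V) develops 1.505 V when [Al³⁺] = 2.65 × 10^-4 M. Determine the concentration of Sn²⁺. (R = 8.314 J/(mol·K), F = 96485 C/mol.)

From the Nernst equation, ln Q = nF(E° − E)/RT = 6×96485×(1.52 − 1.505)/(8.314×340) = 3.072, so Q = 21.6.
With Q = [Al³⁺]^2/[Sn²⁺]^3 and the known concentrations, [Sn²⁺]^3 in the denominator gives [Sn²⁺] = 0.0015 M.

0.0015 M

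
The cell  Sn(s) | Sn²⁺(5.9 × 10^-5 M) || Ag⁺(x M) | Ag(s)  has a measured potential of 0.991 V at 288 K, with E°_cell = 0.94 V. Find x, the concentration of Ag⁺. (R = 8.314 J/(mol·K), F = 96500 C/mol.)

0.06 M

From the Nernst equation, ln Q = nF(E° − E)/RT = 2×96500×(0.94 − 0.991)/(8.314×288) = -4.111, so Q = 0.0164.
With Q = [Sn²⁺]/[Ag⁺]^2 and the known concentrations, [Ag⁺]^2 in the denominator gives [Ag⁺] = 0.06 M.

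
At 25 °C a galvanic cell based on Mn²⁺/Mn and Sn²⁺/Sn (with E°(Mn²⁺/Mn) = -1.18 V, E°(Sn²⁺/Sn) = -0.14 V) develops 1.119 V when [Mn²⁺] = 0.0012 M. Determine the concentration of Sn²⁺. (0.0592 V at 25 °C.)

0.56 M

From the Nernst equation, log Q = n(E° − E)/0.0592 = 2(1.04 − 1.119)/0.0592 = -2.669, so Q = 0.00214.
With Q = [Mn²⁺]/[Sn²⁺] and the known concentrations, [Sn²⁺] in the denominator gives [Sn²⁺] = 0.56 M.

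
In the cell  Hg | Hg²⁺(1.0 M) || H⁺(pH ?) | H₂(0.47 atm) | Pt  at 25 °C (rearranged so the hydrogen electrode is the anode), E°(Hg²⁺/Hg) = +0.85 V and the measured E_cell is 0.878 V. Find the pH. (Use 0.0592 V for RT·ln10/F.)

pH = 0.64

E°_cell = 0.85 V and n = 2.
log Q = n(E° − E)/0.0592 = 2×(0.85 − 0.878)/0.0592 = -0.946.
With Q = [H⁺]^2 / ([Hg²⁺]·P(H₂)), solving for [H⁺] gives log[H⁺] = -0.637, so pH = 0.64.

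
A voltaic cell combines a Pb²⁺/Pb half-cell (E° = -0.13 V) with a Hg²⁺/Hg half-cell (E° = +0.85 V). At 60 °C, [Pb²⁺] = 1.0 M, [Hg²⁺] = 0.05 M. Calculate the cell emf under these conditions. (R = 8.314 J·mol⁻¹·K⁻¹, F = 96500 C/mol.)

The Hg²⁺/Hg couple has the higher reduction potential and acts as the cathode, so E°_cell = +0.85 − (-0.13) = 0.98 V.
Balancing electrons gives n = 2; the reaction quotient is Q = [Pb²⁺]/[Hg²⁺] = 20.0.
E = E° − (RT/nF) ln Q = 0.98 − (8.314×333)/(2×96500) × (2.996) = 0.980 − 0.043 = 0.937 V.

0.937 V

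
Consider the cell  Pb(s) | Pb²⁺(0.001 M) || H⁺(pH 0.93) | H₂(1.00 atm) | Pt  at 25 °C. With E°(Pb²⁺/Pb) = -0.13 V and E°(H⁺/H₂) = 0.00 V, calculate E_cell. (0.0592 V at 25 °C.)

0.16 V

The hydrogen couple is the cathode, so E°_cell = 0.13 V; n = 2.
[H⁺] = 10^(−0.93) = 0.12 M, and Q = [Pb²⁺]·P(H₂) / [H⁺]^2 = 0.0724.
E = E° − (0.0592/2) log Q = 0.13 − (0.0592/2)(-1.140) = 0.164 V.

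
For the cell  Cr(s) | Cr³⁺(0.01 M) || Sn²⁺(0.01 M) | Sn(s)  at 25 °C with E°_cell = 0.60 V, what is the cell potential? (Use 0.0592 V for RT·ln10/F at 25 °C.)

0.580 V

Balancing electrons gives n = 6; the reaction quotient is Q = [Cr³⁺]^2/[Sn²⁺]^3 = 100.
At 25 °C, E = E° − (0.0592/n) log Q = 0.60 − (0.0592/6)(2.000) = 0.600 − 0.020 = 0.580 V.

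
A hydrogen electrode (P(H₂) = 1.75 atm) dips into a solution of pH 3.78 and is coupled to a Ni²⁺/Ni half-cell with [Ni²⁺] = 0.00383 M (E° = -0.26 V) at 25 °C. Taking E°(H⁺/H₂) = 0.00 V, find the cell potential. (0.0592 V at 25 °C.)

The hydrogen couple is the cathode, so E°_cell = 0.26 V; n = 2.
[H⁺] = 10^(−3.78) = 1.7 × 10^-4 M, and Q = [Ni²⁺]·P(H₂) / [H⁺]^2 = 2.43 × 10^5.
E = E° − (0.0592/2) log Q = 0.26 − (0.0592/2)(5.386) = 0.101 V.

0.10 V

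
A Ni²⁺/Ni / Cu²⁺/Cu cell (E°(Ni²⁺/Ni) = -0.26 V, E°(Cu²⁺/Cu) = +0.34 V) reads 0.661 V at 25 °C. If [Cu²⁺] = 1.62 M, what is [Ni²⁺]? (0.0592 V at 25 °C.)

From the Nernst equation, log Q = n(E° − E)/0.0592 = 2(0.60 − 0.661)/0.0592 = -2.061, so Q = 0.00869.
With Q = [Ni²⁺]/[Cu²⁺] and the known concentrations, [Ni²⁺] in the numerator gives [Ni²⁺] = 0.014 M.

0.014 M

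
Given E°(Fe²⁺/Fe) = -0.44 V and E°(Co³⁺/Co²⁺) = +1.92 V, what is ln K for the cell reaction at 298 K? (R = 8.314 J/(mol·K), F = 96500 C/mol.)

ln K = 183.8

E°_cell = +1.92 − (-0.44) = 2.36 V, with n = 2 electrons transferred.
At equilibrium E = 0, so the Nernst equation gives ln K = nFE°/RT = (2)(96500)(2.36)/((8.314)(298)) = 183.84.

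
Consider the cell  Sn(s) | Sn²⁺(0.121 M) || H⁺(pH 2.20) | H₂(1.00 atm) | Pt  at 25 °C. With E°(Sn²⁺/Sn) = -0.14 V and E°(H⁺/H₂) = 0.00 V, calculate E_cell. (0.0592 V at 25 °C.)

0.037 V

The hydrogen couple is the cathode, so E°_cell = 0.14 V; n = 2.
[H⁺] = 10^(−2.20) = 0.0063 M, and Q = [Sn²⁺]·P(H₂) / [H⁺]^2 = 3040.
E = E° − (0.0592/2) log Q = 0.14 − (0.0592/2)(3.483) = 0.037 V.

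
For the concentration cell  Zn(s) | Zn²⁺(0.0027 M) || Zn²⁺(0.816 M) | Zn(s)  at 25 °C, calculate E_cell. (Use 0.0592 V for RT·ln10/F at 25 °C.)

0.073 V

Both half-cells are Zn²⁺/Zn, so E°_cell = 0. The concentrated side is the cathode; the cell reaction moves Zn²⁺ from high to low concentration with n = 2.
Q = [Zn²⁺]_dilute/[Zn²⁺]_conc = 0.0027/0.816 = 0.00331.
E = 0 − (0.0592/2) log Q = −(0.0592/2)(-2.480) = 0.0734 V.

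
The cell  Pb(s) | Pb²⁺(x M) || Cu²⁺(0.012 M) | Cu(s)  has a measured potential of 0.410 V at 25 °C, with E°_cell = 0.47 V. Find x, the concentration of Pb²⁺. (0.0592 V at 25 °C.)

1.3 M

From the Nernst equation, log Q = n(E° − E)/0.0592 = 2(0.47 − 0.410)/0.0592 = 2.027, so Q = 106.
With Q = [Pb²⁺]/[Cu²⁺] and the known concentrations, [Pb²⁺] in the numerator gives [Pb²⁺] = 1.3 M.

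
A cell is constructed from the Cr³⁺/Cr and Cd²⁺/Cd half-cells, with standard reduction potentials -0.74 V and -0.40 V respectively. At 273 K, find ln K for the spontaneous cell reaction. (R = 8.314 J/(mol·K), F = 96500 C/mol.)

ln K = 86.7

E°_cell = -0.40 − (-0.74) = 0.34 V, with n = 6 electrons transferred.
At equilibrium E = 0, so the Nernst equation gives ln K = nFE°/RT = (6)(96500)(0.34)/((8.314)(273)) = 86.73.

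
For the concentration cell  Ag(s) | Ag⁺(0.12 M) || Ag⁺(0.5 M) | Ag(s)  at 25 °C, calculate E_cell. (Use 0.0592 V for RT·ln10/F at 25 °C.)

0.037 V

Both half-cells are Ag⁺/Ag, so E°_cell = 0. The concentrated side is the cathode; the cell reaction moves Ag⁺ from high to low concentration with n = 1.
Q = [Ag⁺]_dilute/[Ag⁺]_conc = 0.12/0.5 = 0.240.
E = 0 − (0.0592/1) log Q = −(0.0592/1)(-0.620) = 0.0367 V.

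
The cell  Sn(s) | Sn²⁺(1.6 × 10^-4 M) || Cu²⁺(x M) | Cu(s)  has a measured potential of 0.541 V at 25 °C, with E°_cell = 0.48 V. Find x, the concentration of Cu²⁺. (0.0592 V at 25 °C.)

From the Nernst equation, log Q = n(E° − E)/0.0592 = 2(0.48 − 0.541)/0.0592 = -2.061, so Q = 0.00869.
With Q = [Sn²⁺]/[Cu²⁺] and the known concentrations, [Cu²⁺] in the denominator gives [Cu²⁺] = 0.018 M.

0.018 M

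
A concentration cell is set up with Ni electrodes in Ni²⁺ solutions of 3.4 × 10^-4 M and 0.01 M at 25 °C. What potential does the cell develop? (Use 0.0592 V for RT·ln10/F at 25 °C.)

0.043 V

Both half-cells are Ni²⁺/Ni, so E°_cell = 0. The concentrated side is the cathode; the cell reaction moves Ni²⁺ from high to low concentration with n = 2.
Q = [Ni²⁺]_dilute/[Ni²⁺]_conc = 3.4 × 10^-4/0.01 = 0.0340.
E = 0 − (0.0592/2) log Q = −(0.0592/2)(-1.469) = 0.0435 V.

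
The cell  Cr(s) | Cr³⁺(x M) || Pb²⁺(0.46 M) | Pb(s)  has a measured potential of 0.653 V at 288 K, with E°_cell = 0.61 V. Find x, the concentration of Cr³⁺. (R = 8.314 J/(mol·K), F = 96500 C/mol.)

From the Nernst equation, ln Q = nF(E° − E)/RT = 6×96500×(0.61 − 0.653)/(8.314×288) = -10.398, so Q = 3.05 × 10^-5.
With Q = [Cr³⁺]^2/[Pb²⁺]^3 and the known concentrations, [Cr³⁺]^2 in the numerator gives [Cr³⁺] = 0.0017 M.

0.0017 M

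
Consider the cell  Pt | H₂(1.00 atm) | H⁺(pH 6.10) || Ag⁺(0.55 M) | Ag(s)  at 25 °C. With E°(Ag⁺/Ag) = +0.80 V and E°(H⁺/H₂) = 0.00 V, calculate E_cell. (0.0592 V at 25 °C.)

1.15 V

The Ag⁺/Ag couple is the cathode, so E°_cell = 0.80 V; n = 2.
[H⁺] = 10^(−6.10) = 7.9 × 10^-7 M, and Q = [H⁺]^2 / ([Ag⁺]^2·P(H₂)) = 2.09 × 10^-12.
E = E° − (0.0592/2) log Q = 0.80 − (0.0592/2)(-11.681) = 1.146 V.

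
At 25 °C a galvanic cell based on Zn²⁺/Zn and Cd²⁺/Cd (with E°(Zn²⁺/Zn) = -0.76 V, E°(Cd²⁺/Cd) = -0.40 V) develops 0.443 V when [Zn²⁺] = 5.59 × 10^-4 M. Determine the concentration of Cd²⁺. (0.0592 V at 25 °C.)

From the Nernst equation, log Q = n(E° − E)/0.0592 = 2(0.36 − 0.443)/0.0592 = -2.804, so Q = 0.00157.
With Q = [Zn²⁺]/[Cd²⁺] and the known concentrations, [Cd²⁺] in the denominator gives [Cd²⁺] = 0.36 M.

0.36 M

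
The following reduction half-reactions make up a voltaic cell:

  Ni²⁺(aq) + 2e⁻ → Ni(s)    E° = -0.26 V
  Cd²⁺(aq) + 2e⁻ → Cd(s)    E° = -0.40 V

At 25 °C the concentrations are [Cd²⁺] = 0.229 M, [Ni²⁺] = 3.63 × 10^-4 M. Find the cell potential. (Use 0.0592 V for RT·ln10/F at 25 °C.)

0.057 V

The Ni²⁺/Ni couple has the higher reduction potential and acts as the cathode, so E°_cell = -0.26 − (-0.40) = 0.14 V.
Balancing electrons gives n = 2; the reaction quotient is Q = [Cd²⁺]/[Ni²⁺] = 631.
At 25 °C, E = E° − (0.0592/n) log Q = 0.14 − (0.0592/2)(2.800) = 0.140 − 0.083 = 0.057 V.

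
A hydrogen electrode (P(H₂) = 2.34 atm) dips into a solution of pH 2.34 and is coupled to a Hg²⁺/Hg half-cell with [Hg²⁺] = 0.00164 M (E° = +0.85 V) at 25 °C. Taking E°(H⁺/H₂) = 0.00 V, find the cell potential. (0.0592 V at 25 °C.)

0.92 V

The Hg²⁺/Hg couple is the cathode, so E°_cell = 0.85 V; n = 2.
[H⁺] = 10^(−2.34) = 0.0046 M, and Q = [H⁺]^2 / ([Hg²⁺]·P(H₂)) = 0.00544.
E = E° − (0.0592/2) log Q = 0.85 − (0.0592/2)(-2.264) = 0.917 V.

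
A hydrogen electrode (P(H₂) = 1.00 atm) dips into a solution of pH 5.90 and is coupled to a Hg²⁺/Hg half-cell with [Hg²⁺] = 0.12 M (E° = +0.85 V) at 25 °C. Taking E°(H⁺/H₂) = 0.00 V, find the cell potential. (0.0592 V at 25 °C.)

The Hg²⁺/Hg couple is the cathode, so E°_cell = 0.85 V; n = 2.
[H⁺] = 10^(−5.90) = 1.3 × 10^-6 M, and Q = [H⁺]^2 / ([Hg²⁺]·P(H₂)) = 1.32 × 10^-11.
E = E° − (0.0592/2) log Q = 0.85 − (0.0592/2)(-10.879) = 1.172 V.

1.17 V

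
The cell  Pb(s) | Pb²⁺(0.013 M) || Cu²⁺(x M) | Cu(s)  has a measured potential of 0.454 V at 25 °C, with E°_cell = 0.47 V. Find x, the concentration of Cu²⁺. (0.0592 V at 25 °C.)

From the Nernst equation, log Q = n(E° − E)/0.0592 = 2(0.47 − 0.454)/0.0592 = 0.541, so Q = 3.47.
With Q = [Pb²⁺]/[Cu²⁺] and the known concentrations, [Cu²⁺] in the denominator gives [Cu²⁺] = 0.0037 M.

0.0037 M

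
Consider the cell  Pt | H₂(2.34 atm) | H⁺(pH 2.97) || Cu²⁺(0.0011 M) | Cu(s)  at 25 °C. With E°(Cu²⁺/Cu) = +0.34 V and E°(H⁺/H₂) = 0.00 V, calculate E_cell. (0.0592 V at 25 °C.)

The Cu²⁺/Cu couple is the cathode, so E°_cell = 0.34 V; n = 2.
[H⁺] = 10^(−2.97) = 0.0011 M, and Q = [H⁺]^2 / ([Cu²⁺]·P(H₂)) = 4.46 × 10^-4.
E = E° − (0.0592/2) log Q = 0.34 − (0.0592/2)(-3.351) = 0.439 V.

0.44 V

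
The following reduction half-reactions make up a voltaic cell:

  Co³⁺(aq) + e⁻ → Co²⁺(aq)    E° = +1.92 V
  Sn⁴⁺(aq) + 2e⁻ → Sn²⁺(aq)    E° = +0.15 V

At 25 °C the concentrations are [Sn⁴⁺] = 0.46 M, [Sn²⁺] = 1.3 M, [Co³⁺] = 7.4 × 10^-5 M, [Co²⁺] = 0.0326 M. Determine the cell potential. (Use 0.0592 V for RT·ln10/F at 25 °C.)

1.63 V

The Co³⁺/Co²⁺ couple has the higher reduction potential and acts as the cathode, so E°_cell = +1.92 − (+0.15) = 1.77 V.
Balancing electrons gives n = 2; the reaction quotient is Q = [Sn⁴⁺]·[Co²⁺]^2/([Sn²⁺]·[Co³⁺]^2) = 6.87 × 10^4.
At 25 °C, E = E° − (0.0592/n) log Q = 1.77 − (0.0592/2)(4.837) = 1.770 − 0.143 = 1.627 V.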